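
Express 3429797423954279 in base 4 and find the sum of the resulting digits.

3429797423954279 in base 4 is 30023312013301012303211213.
Digit sum: 3+0+0+2+3+3+1+2+0+1+3+3+0+1+0+1+2+3+0+3+2+1+1+2+1+3 = 41.

41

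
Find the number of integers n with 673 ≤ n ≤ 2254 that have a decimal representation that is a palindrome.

The integers in [673, 2254] that have a decimal representation that is a palindrome: 676, 686, 696, 707, 717, 727, …, 2112, 2222.
46 qualify.

46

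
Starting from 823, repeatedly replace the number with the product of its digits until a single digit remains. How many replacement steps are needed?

3

823 → 48 → 32 → 6 (3 steps)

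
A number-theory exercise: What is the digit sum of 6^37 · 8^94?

522

6^37 · 8^94 = 480900292733500739731209643193932791394572540444998467034386350948563683056706974371410527347039868759372982124544
Sum of its 114 digits: 522.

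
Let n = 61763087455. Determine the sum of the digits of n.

52

6+1+7+6+3+0+8+7+4+5+5 = 52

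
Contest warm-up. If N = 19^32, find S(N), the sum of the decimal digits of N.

19^32 = 83198449060887472631428936505541918917761
Sum of its 41 digits: 199.

199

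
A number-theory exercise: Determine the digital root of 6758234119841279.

5

6+7+5+8+2+3+4+1+1+9+8+4+1+2+7+9 = 77
7+7 = 14
1+4 = 5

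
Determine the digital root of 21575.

2+1+5+7+5 = 20
2+0 = 2
(Equivalently, 21575 mod 9 = 2.)

2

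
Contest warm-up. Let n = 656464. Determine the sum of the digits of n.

31

6+5+6+4+6+4 = 31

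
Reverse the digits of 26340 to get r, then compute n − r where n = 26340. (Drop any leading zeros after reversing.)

21978

Reverse of 26340 is 4362.
26340 − 4362 = 21978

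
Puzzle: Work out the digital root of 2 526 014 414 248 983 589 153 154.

2+5+2+6+0+1+4+4+1+4+2+4+8+9+8+3+5+8+9+1+5+3+1+5+4 = 104
1+0+4 = 5
(Equivalently, 2 526 014 414 248 983 589 153 154 mod 9 = 5.)

5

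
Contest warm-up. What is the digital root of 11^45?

8

The digital root of n equals n mod 9 (or 9 when 9 | n), so we need 11^45 mod 9.
11^45 ≡ 8 (mod 9), so the digital root is 8.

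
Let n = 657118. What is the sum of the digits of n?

28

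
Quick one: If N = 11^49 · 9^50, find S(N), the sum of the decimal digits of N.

432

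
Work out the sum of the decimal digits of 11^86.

454

11^86 = 362886593255124255194791477358808981270609809471944990809879058292055075790399576845456361
Sum of its 90 digits: 454.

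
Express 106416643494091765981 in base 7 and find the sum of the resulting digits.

79

106416643494091765981 in base 7 is 361344613001562655213336.
Digit sum: 3+6+1+3+4+4+6+1+3+0+0+1+5+6+2+6+5+5+2+1+3+3+3+6 = 79.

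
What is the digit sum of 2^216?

289

2^216 = 105312291668557186697918027683670432318895095400549111254310977536
Sum of its 66 digits: 289.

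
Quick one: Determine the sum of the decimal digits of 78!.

78! = 11324281178206297831457521158732046228731749579488251990048962825668835325234200766245086213177344000000000000000000
Sum of its 116 digits: 423.

423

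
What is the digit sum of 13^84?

460

13^84 = 3725989217506060809913745704292352543926459628485989232909583897978821195955532381542525335761
Sum of its 94 digits: 460.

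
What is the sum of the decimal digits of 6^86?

6^86 = 8336956452438171696218513660416009914138901025162730927971742253056
Sum of its 67 digits: 279.

279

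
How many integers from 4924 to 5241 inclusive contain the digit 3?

67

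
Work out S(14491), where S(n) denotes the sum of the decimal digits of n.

19

1+4+4+9+1 = 19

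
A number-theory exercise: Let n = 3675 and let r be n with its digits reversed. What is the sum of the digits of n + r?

24

Reversal of 3675 is 5763; 3675 + 5763 = 9438.
Digit sum of 9438: 9+4+3+8 = 24.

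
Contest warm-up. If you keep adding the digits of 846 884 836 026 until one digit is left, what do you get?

8+4+6+8+8+4+8+3+6+0+2+6 = 63
6+3 = 9

9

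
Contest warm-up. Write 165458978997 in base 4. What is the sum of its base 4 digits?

30

165458978997 in base 4 is 2122012013322202311.
Digit sum: 2+1+2+2+0+1+2+0+1+3+3+2+2+2+0+2+3+1+1 = 30.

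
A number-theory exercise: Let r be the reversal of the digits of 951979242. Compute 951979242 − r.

709000083

Reverse of 951979242 is 242979159.
951979242 − 242979159 = 709000083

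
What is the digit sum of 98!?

98! = 9426890448883247745626185743057242473809693764078951663494238777294707070023223798882976159207729119823605850588608460429412647567360000000000000000000000
Sum of its 154 digits: 639.

639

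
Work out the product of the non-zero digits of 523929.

4860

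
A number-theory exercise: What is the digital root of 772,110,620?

8

7+7+2+1+1+0+6+2+0 = 26
2+6 = 8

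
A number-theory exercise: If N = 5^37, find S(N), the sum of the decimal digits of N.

104

5^37 = 72759576141834259033203125
Sum of its 26 digits: 104.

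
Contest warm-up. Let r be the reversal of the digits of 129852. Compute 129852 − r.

-129069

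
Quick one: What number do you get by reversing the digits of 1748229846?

Reversing 1748229846 gives 6489228471.

6489228471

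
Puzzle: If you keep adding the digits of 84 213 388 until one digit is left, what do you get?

1

8+4+2+1+3+3+8+8 = 37
3+7 = 10
1+0 = 1
(Equivalently, 84 213 388 mod 9 = 1.)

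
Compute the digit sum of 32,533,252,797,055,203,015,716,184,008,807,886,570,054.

3+2+5+3+3+2+5+2+7+9+7+0+5+5+2+0+3+0+1+5+7+1+6+1+8+4+0+0+8+8+0+7+8+8+6+5+7+0+0+5+4 = 162

162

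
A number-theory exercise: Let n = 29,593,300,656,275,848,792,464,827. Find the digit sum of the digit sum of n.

5

First digit sum: 131.
1+3+1 = 5.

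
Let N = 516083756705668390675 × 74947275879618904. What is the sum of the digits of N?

163

516083756705668390675 × 74947275879618904 = 38679071690809851380369341017987320200
Sum of its 38 digits: 163.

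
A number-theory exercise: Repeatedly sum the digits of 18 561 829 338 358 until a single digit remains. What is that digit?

7

1+8+5+6+1+8+2+9+3+3+8+3+5+8 = 70
7+0 = 7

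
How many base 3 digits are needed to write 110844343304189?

30

110844343304189 in base 3 is 112112110121121212102202212022, which has 30 digits.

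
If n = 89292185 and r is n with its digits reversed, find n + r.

147421483

Reverse of 89292185 is 58129298.
89292185 + 58129298 = 147421483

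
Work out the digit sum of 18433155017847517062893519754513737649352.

184

1+8+4+3+3+1+5+5+0+1+7+8+4+7+5+1+7+0+6+2+8+9+3+5+1+9+7+5+4+5+1+3+7+3+7+6+4+9+3+5+2 = 184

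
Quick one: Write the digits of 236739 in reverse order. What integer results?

Reversing 236739 gives 937632.

937632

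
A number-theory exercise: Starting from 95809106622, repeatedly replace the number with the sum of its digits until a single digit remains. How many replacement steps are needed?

95809106622 → 48 → 12 → 3 (3 steps)

3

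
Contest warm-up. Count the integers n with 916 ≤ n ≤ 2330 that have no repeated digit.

689

The integers in [916, 2330] that have no repeated digit: 916, 917, 918, 920, 921, 923, …, 2318, 2319.
689 qualify.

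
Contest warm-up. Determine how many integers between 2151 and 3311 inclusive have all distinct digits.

The integers in [2151, 3311] that have all distinct digits: 2153, 2154, 2156, 2157, 2158, 2159, …, 3297, 3298.
594 qualify.

594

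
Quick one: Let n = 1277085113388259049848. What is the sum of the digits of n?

103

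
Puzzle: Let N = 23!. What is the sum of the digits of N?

23! = 25852016738884976640000
Sum of its 23 digits: 99.

99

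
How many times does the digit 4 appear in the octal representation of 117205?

2

117205 in base 8 is 344725.
The digit 4 appears 2 times.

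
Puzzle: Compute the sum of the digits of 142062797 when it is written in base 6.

142062797 in base 6 is 22032522045.
Digit sum: 2+2+0+3+2+5+2+2+0+4+5 = 27.

27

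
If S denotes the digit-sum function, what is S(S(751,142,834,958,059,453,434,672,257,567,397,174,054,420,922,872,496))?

First digit sum: 236.
2+3+6 = 11.

11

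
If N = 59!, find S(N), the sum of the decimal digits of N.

324

59! = 138683118545689835737939019720389406345902876772687432540821294940160000000000000
Sum of its 81 digits: 324.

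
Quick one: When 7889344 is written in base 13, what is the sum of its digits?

7889344 in base 13 is 1832C68.
Digit sum: 1+8+3+2+12+6+8 = 40.

40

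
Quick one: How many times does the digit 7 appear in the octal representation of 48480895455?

48480895455 in base 8 is 551153740737.
The digit 7 appears 3 times.

3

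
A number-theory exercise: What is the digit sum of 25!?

25! = 15511210043330985984000000
Sum of its 26 digits: 72.

72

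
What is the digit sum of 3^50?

144

3^50 = 717897987691852588770249
Sum of its 24 digits: 144.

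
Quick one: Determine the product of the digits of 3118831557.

100800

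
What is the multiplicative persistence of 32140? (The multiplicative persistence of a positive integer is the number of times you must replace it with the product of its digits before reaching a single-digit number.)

32140 → 0 (1 step)

1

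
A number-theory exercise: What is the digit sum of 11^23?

11^23 = 895430243255237372246531
Sum of its 24 digits: 95.

95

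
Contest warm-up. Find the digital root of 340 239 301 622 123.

5

3+4+0+2+3+9+3+0+1+6+2+2+1+2+3 = 41
4+1 = 5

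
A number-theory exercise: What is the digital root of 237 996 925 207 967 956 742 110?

2+3+7+9+9+6+9+2+5+2+0+7+9+6+7+9+5+6+7+4+2+1+1+0 = 118
1+1+8 = 10
1+0 = 1
(Equivalently, 237 996 925 207 967 956 742 110 mod 9 = 1.)

1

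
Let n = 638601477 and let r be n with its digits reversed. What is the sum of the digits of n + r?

Reversal of 638601477 is 774106836; 638601477 + 774106836 = 1412708313.
Digit sum of 1412708313: 1+4+1+2+7+0+8+3+1+3 = 30.

30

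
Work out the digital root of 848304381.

3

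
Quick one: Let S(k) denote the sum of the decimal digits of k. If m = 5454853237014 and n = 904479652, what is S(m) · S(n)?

S(5454853237014) = 5+4+5+4+8+5+3+2+3+7+0+1+4 = 51.
S(904479652) = 9+0+4+4+7+9+6+5+2 = 46.
51 · 46 = 2346.

2346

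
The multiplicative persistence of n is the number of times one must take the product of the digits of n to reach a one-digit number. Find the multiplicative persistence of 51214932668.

51214932668 → 622080 → 0 (2 steps)

2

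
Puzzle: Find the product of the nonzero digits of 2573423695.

2×5×7×3×4×2×3×6×9×5 = 1360800

1360800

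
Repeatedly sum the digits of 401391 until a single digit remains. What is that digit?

4+0+1+3+9+1 = 18
1+8 = 9

9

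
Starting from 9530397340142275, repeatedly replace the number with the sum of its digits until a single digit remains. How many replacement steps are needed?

3

9530397340142275 → 64 → 10 → 1 (3 steps)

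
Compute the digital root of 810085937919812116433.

8+1+0+0+8+5+9+3+7+9+1+9+8+1+2+1+1+6+4+3+3 = 89
8+9 = 17
1+7 = 8

8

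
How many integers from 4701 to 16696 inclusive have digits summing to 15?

691

The integers in [4701, 16696] that have digits summing to 15: 4704, 4713, 4722, 4731, 4740, 4803, …, 16611, 16620.
691 qualify.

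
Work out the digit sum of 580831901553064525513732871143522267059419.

167

5+8+0+8+3+1+9+0+1+5+5+3+0+6+4+5+2+5+5+1+3+7+3+2+8+7+1+1+4+3+5+2+2+2+6+7+0+5+9+4+1+9 = 167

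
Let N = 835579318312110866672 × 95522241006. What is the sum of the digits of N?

835579318312110866672 × 95522241006 = 79816409023438643334834317152032
Sum of its 32 digits: 126.

126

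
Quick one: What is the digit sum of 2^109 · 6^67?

2^109 · 6^67 = 8879802429388992932107828247259251429658724527899806546856906041539779875496716664832
Sum of its 85 digits: 450.

450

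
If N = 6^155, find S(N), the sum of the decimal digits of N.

549

6^155 = 4106235085356176790881933410001953374457349698379717405707288768610021327226311378205681072732760890756998910318294859776
Sum of its 121 digits: 549.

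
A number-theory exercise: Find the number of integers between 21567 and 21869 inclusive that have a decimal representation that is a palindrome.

3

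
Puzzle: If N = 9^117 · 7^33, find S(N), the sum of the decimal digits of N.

9^117 · 7^33 = 34245926864934285865167456856498116005316606654919348235477206004408778540246097901762855185861502468964978399083278425467861938487193431583
Sum of its 140 digits: 675.

675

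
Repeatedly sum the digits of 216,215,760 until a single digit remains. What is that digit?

3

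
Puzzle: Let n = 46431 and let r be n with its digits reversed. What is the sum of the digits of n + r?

36

Reversal of 46431 is 13464; 46431 + 13464 = 59895.
Digit sum of 59895: 5+9+8+9+5 = 36.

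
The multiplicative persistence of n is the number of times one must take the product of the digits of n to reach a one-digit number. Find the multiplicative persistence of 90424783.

1

90424783 → 0 (1 step)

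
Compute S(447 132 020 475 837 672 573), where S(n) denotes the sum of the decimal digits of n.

87

4+4+7+1+3+2+0+2+0+4+7+5+8+3+7+6+7+2+5+7+3 = 87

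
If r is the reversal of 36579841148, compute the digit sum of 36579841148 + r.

49

Reversal of 36579841148 is 84114897563; 36579841148 + 84114897563 = 120694738711.
Digit sum of 120694738711: 1+2+0+6+9+4+7+3+8+7+1+1 = 49.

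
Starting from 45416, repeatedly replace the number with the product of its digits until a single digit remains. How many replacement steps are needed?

45416 → 480 → 0 (2 steps)

2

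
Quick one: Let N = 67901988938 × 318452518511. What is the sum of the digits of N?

85

67901988938 × 318452518511 = 21623559389212162231318
Sum of its 23 digits: 85.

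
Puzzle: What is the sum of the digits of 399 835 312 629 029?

3+9+9+8+3+5+3+1+2+6+2+9+0+2+9 = 71

71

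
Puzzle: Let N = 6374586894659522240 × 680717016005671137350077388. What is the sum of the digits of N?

6374586894659522240 × 680717016005671137350077388 = 4339289769201487473028053288639023575107109120
Sum of its 46 digits: 193.

193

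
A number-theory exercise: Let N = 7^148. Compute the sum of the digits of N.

7^148 = 118716182322945778886378040885544717651425707137129398625052391991992997123150142766665096079473688936057706400443288316248801
Sum of its 126 digits: 583.

583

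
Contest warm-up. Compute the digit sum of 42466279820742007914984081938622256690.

4+2+4+6+6+2+7+9+8+2+0+7+4+2+0+0+7+9+1+4+9+8+4+0+8+1+9+3+8+6+2+2+2+5+6+6+9+0 = 172

172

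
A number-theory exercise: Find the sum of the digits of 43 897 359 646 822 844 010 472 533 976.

4+3+8+9+7+3+5+9+6+4+6+8+2+2+8+4+4+0+1+0+4+7+2+5+3+3+9+7+6 = 139

139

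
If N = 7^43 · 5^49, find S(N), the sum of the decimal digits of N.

305

7^43 · 5^49 = 38792336027736180154855678607962807245002068157191388309001922607421875
Sum of its 71 digits: 305.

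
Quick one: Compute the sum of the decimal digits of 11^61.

11^61 = 3349298034955599095318942248963066521029422565733678974841423611
Sum of its 64 digits: 299.

299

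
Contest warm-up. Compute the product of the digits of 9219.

9×2×1×9 = 162

162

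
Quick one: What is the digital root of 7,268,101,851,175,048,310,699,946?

7+2+6+8+1+0+1+8+5+1+1+7+5+0+4+8+3+1+0+6+9+9+9+4+6 = 111
1+1+1 = 3
(Equivalently, 7,268,101,851,175,048,310,699,946 mod 9 = 3.)

3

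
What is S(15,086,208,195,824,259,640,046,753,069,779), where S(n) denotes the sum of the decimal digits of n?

1+5+0+8+6+2+0+8+1+9+5+8+2+4+2+5+9+6+4+0+0+4+6+7+5+3+0+6+9+7+7+9 = 148

148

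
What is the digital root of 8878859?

8+8+7+8+8+5+9 = 53
5+3 = 8

8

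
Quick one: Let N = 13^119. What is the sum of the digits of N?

610

13^119 = 3624590305361413470799644990060270974768258519061301251830985869665939140632453798114308416394869792108118619264541993700274955248677
Sum of its 133 digits: 610.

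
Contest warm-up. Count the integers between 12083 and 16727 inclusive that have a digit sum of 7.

30

The integers in [12083, 16727] that have a digit sum of 7: 12103, 12112, 12121, 12130, 12202, 12211, …, 15100, 16000.
30 qualify.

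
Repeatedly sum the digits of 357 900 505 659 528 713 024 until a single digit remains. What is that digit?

5

3+5+7+9+0+0+5+0+5+6+5+9+5+2+8+7+1+3+0+2+4 = 86
8+6 = 14
1+4 = 5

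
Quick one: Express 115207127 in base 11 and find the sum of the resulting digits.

115207127 in base 11 is 5A038902.
Digit sum: 5+10+0+3+8+9+0+2 = 37.

37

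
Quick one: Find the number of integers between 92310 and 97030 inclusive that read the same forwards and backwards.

The integers in [92310, 97030] that read the same forwards and backwards: 92329, 92429, 92529, 92629, 92729, 92829, …, 96869, 96969.
47 qualify.

47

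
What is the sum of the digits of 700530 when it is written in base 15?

700530 in base 15 is DC870.
Digit sum: 13+12+8+7+0 = 40.

40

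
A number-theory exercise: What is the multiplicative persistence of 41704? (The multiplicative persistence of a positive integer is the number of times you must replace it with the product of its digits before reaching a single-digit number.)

41704 → 0 (1 step)

1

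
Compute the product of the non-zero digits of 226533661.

2×2×6×5×3×3×6×6×1 = 38880

38880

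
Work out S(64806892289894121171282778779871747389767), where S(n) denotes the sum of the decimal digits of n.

6+4+8+0+6+8+9+2+2+8+9+8+9+4+1+2+1+1+7+1+2+8+2+7+7+8+7+7+9+8+7+1+7+4+7+3+8+9+7+6+7 = 227

227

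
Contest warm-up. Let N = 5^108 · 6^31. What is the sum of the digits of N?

5^108 · 6^31 = 4087419666366914299299211354651872873944284947356209158897399902343750000000000000000000000000000000
Sum of its 100 digits: 351.

351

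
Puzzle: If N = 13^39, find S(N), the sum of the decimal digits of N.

199

13^39 = 27783742160348572763840067510872319734178277
Sum of its 44 digits: 199.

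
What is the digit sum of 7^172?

7^172 = 22743792394229783703324968302948048914802297906725751125690494748022168763393663766122202934319824761844480012849410006555553109314693743185383201
Sum of its 146 digits: 628.

628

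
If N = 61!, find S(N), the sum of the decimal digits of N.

61! = 507580213877224798800856812176625227226004528988036003099405939480985600000000000000
Sum of its 84 digits: 315.

315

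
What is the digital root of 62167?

6+2+1+6+7 = 22
2+2 = 4
(Equivalently, 62167 mod 9 = 4.)

4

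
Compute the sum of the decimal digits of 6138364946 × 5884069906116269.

6138364946 × 5884069906116269 = 36118568451517616629906474
Sum of its 26 digits: 121.

121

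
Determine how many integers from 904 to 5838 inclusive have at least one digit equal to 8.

The integers in [904, 5838] that have at least one digit equal to 8: 908, 918, 928, 938, 948, 958, …, 5837, 5838.
1294 qualify.

1294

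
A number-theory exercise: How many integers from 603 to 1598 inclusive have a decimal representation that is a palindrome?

The integers in [603, 1598] that have a decimal representation that is a palindrome: 606, 616, 626, 636, 646, 656, …, 1441, 1551.
46 qualify.

46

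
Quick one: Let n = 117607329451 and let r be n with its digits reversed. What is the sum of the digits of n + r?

Reversal of 117607329451 is 154923706711; 117607329451 + 154923706711 = 272531036162.
Digit sum of 272531036162: 2+7+2+5+3+1+0+3+6+1+6+2 = 38.

38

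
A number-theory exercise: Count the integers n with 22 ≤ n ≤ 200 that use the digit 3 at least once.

The integers in [22, 200] that use the digit 3 at least once: 23, 30, 31, 32, 33, 34, …, 183, 193.
36 qualify.

36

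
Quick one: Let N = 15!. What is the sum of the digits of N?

45

15! = 1307674368000
Sum of its 13 digits: 45.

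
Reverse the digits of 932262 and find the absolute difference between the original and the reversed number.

Reverse of 932262 is 262239.
|932262 − 262239| = 670023

670023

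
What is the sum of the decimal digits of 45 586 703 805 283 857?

84

4+5+5+8+6+7+0+3+8+0+5+2+8+3+8+5+7 = 84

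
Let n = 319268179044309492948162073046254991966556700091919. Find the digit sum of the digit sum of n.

First digit sum: 234.
2+3+4 = 9.

9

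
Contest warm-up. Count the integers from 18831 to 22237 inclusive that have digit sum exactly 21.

180

The integers in [18831, 22237] that have digit sum exactly 21: 18831, 18840, 18903, 18912, 18921, 18930, …, 22188, 22197.
180 qualify.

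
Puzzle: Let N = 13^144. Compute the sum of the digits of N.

757

13^144 = 25576595330541451188765832638549849298314373520153608786670906139957572402372141367568937940553448343243684988004734396737936160930207489715389784190815069636161
Sum of its 161 digits: 757.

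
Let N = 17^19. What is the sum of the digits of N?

98

17^19 = 239072435685151324847153
Sum of its 24 digits: 98.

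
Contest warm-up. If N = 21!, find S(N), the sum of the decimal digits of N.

63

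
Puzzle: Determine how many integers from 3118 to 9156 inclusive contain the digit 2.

The integers in [3118, 9156] that contain the digit 2: 3120, 3121, 3122, 3123, 3124, 3125, …, 9142, 9152.
1639 qualify.

1639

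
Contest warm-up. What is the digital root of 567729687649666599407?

5+6+7+7+2+9+6+8+7+6+4+9+6+6+6+5+9+9+4+0+7 = 128
1+2+8 = 11
1+1 = 2
(Equivalently, 567729687649666599407 mod 9 = 2.)

2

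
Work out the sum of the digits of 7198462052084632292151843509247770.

143

7+1+9+8+4+6+2+0+5+2+0+8+4+6+3+2+2+9+2+1+5+1+8+4+3+5+0+9+2+4+7+7+7+0 = 143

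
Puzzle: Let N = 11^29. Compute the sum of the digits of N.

140

11^29 = 1586309297171491574414436704891
Sum of its 31 digits: 140.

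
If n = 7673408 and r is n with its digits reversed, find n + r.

Reverse of 7673408 is 8043767.
7673408 + 8043767 = 15717175

15717175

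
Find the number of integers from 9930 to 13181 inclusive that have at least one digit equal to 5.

The integers in [9930, 13181] that have at least one digit equal to 5: 9935, 9945, 9950, 9951, 9952, 9953, …, 13165, 13175.
865 qualify.

865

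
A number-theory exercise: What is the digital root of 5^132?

The digital root of n equals n mod 9 (or 9 when 9 | n), so we need 5^132 mod 9.
5^132 ≡ 1 (mod 9), so the digital root is 1.

1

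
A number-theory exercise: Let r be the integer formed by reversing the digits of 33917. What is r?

71933

Reversing 33917 gives 71933.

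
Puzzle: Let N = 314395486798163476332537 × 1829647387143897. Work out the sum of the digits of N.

198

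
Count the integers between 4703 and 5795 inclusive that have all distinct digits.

The integers in [4703, 5795] that have all distinct digits: 4703, 4705, 4706, 4708, 4709, 4710, …, 5793, 5794.
556 qualify.

556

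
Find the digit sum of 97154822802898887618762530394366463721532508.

9+7+1+5+4+8+2+2+8+0+2+8+9+8+8+8+7+6+1+8+7+6+2+5+3+0+3+9+4+3+6+6+4+6+3+7+2+1+5+3+2+5+0+8 = 211

211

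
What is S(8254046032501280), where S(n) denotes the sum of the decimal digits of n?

8+2+5+4+0+4+6+0+3+2+5+0+1+2+8+0 = 50

50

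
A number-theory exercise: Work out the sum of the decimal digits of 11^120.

595

11^120 = 92709068817830061978520606494193845859707401497097037749844778027824097442147966967457359038488841338006006032592594389655201
Sum of its 125 digits: 595.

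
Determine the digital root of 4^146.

7

The digital root of n equals n mod 9 (or 9 when 9 | n), so we need 4^146 mod 9.
4^146 ≡ 7 (mod 9), so the digital root is 7.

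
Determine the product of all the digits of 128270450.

1×2×8×2×7×0×4×5×0 = 0

0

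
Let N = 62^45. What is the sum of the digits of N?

62^45 = 454596436893310435939792156600843170285744956622850032042024669378827423194284032
Sum of its 81 digits: 350.

350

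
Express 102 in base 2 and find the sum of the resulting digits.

102 in base 2 is 1100110.
Digit sum: 1+1+0+0+1+1+0 = 4.

4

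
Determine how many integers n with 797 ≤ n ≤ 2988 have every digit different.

1153

The integers in [797, 2988] that have every digit different: 798, 801, 802, 803, 804, 805, …, 2986, 2987.
1153 qualify.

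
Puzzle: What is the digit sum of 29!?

126

29! = 8841761993739701954543616000000
Sum of its 31 digits: 126.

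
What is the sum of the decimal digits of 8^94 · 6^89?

756

8^94 · 6^89 = 13993297305977266970604591279385500020674679789748767087721442988527395193925671976332250032807765615758891064341137508011899039876464693339077640751939584
Sum of its 155 digits: 756.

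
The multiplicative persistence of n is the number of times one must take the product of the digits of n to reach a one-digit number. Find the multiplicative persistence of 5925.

5925 → 450 → 0 (2 steps)

2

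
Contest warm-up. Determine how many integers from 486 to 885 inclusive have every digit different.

The integers in [486, 885] that have every digit different: 486, 487, 489, 490, 491, 492, …, 876, 879.
291 qualify.

291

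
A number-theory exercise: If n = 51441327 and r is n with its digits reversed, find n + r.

Reverse of 51441327 is 72314415.
51441327 + 72314415 = 123755742

123755742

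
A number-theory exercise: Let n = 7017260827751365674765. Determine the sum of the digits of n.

102

7+0+1+7+2+6+0+8+2+7+7+5+1+3+6+5+6+7+4+7+6+5 = 102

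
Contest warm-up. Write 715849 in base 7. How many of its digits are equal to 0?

715849 in base 7 is 6041011.
The digit 0 appears 2 times.

2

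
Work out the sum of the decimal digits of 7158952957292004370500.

90

7+1+5+8+9+5+2+9+5+7+2+9+2+0+0+4+3+7+0+5+0+0 = 90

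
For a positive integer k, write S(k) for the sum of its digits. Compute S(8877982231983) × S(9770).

S(8877982231983) = 8+8+7+7+9+8+2+2+3+1+9+8+3 = 75.
S(9770) = 9+7+7+0 = 23.
75 · 23 = 1725.

1725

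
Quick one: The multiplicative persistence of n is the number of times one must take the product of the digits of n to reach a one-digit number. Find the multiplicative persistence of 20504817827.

1

20504817827 → 0 (1 step)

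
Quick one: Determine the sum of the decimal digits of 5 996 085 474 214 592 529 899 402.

128

5+9+9+6+0+8+5+4+7+4+2+1+4+5+9+2+5+2+9+8+9+9+4+0+2 = 128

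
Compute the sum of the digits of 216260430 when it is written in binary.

18

216260430 in base 2 is 1100111000111101111101001110.
Digit sum: 1+1+0+0+1+1+1+0+0+0+1+1+1+1+0+1+1+1+1+1+0+1+0+0+1+1+1+0 = 18.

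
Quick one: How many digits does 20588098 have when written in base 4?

13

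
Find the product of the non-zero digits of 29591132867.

1632960

2×9×5×9×1×1×3×2×8×6×7 = 1632960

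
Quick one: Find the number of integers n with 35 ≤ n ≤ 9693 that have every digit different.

5131

The integers in [35, 9693] that have every digit different: 35, 36, 37, 38, 39, 40, …, 9685, 9687.
5131 qualify.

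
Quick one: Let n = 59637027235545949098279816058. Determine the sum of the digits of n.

148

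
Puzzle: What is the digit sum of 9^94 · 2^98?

9^94 · 2^98 = 158392809562828657643774486618460326519126909344629623726975809516230575346768767855295087956497997812868511602137104384
Sum of its 120 digits: 594.

594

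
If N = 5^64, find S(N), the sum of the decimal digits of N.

5^64 = 542101086242752217003726400434970855712890625
Sum of its 45 digits: 166.

166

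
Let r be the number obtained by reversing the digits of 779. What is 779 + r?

Reverse of 779 is 977.
779 + 977 = 1756

1756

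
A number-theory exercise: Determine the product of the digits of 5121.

10

5×1×2×1 = 10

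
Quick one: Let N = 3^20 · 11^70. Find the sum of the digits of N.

3^20 · 11^70 = 27536773697055055488926790735915321485876205164485613586791183873861010731974796601
Sum of its 83 digits: 396.

396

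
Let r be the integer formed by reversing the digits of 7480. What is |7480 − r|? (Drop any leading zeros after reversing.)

Reverse of 7480 is 847.
|7480 − 847| = 6633

6633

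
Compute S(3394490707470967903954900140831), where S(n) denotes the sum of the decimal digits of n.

135

3+3+9+4+4+9+0+7+0+7+4+7+0+9+6+7+9+0+3+9+5+4+9+0+0+1+4+0+8+3+1 = 135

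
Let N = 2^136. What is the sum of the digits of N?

2^136 = 87112285931760246646623899502532662132736
Sum of its 41 digits: 178.

178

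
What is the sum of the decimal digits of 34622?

3+4+6+2+2 = 17

17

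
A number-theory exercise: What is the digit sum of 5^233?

704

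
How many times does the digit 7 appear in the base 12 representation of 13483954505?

1

13483954505 in base 12 is 27438BA4B5.
The digit 7 appears 1 time.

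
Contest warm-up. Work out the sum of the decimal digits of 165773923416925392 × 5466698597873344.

147

165773923416925392 × 5466698597873344 = 906236074707269147872706313550848
Sum of its 33 digits: 147.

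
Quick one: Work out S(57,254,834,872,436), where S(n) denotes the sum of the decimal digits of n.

68

5+7+2+5+4+8+3+4+8+7+2+4+3+6 = 68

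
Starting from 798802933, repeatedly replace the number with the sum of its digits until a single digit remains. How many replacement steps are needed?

3

798802933 → 49 → 13 → 4 (3 steps)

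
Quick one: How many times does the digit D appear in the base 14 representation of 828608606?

828608606 in base 14 is 7C0950D0.
The digit D appears 1 time.

1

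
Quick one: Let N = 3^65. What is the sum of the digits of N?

135

3^65 = 10301051460877537453973547267843
Sum of its 32 digits: 135.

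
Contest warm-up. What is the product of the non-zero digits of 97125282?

9×7×1×2×5×2×8×2 = 20160

20160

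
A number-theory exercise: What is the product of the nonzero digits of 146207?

336

1×4×6×2×7 = 336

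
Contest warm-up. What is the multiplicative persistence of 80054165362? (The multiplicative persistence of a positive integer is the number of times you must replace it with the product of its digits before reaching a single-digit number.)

80054165362 → 0 (1 step)

1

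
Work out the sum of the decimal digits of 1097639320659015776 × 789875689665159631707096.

1097639320659015776 × 789875689665159631707096 = 866998615409137386406647647468046075146496
Sum of its 42 digits: 213.

213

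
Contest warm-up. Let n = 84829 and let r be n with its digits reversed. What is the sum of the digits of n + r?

35

Reversal of 84829 is 92848; 84829 + 92848 = 177677.
Digit sum of 177677: 1+7+7+6+7+7 = 35.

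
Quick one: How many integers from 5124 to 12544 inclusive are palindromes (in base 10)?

74

The integers in [5124, 12544] that are palindromes (in base 10): 5225, 5335, 5445, 5555, 5665, 5775, …, 12421, 12521.
74 qualify.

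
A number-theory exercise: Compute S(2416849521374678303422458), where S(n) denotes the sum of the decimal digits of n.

108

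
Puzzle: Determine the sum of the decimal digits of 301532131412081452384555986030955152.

129

3+0+1+5+3+2+1+3+1+4+1+2+0+8+1+4+5+2+3+8+4+5+5+5+9+8+6+0+3+0+9+5+5+1+5+2 = 129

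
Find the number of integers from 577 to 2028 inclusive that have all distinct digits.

817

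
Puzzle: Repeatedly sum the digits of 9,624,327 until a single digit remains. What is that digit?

6

9+6+2+4+3+2+7 = 33
3+3 = 6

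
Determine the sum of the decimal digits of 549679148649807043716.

5+4+9+6+7+9+1+4+8+6+4+9+8+0+7+0+4+3+7+1+6 = 108

108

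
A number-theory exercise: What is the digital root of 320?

5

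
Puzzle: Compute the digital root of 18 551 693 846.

1+8+5+5+1+6+9+3+8+4+6 = 56
5+6 = 11
1+1 = 2

2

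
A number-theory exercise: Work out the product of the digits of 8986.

3456

8×9×8×6 = 3456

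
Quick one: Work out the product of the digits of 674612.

2016

6×7×4×6×1×2 = 2016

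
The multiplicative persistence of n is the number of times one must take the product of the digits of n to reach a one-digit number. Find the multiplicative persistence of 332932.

4

332932 → 972 → 126 → 12 → 2 (4 steps)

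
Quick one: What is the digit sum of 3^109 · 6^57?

468

3^109 · 6^57 = 2295292493166894227732855906721591821790595997447854482640799113634133944644441563427544695308288
Sum of its 97 digits: 468.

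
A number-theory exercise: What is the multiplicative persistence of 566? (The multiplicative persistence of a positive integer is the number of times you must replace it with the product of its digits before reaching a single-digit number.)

2

566 → 180 → 0 (2 steps)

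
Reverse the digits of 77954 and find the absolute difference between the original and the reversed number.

31977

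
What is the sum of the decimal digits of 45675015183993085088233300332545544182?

4+5+6+7+5+0+1+5+1+8+3+9+9+3+0+8+5+0+8+8+2+3+3+3+0+0+3+3+2+5+4+5+5+4+4+1+8+2 = 152

152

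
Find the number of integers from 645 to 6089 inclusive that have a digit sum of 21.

293

The integers in [645, 6089] that have a digit sum of 21: 669, 678, 687, 696, 759, 768, …, 6078, 6087.
293 qualify.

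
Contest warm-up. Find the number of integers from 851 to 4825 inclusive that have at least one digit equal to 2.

The integers in [851, 4825] that have at least one digit equal to 2: 852, 862, 872, 882, 892, 902, …, 4824, 4825.
1807 qualify.

1807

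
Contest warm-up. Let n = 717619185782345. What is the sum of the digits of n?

74

7+1+7+6+1+9+1+8+5+7+8+2+3+4+5 = 74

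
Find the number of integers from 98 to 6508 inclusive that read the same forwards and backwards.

The integers in [98, 6508] that read the same forwards and backwards: 99, 101, 111, 121, 131, 141, …, 6336, 6446.
146 qualify.

146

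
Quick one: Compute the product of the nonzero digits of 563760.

5×6×3×7×6 = 3780

3780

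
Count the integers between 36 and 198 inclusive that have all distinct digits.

The integers in [36, 198] that have all distinct digits: 36, 37, 38, 39, 40, 41, …, 197, 198.
130 qualify.

130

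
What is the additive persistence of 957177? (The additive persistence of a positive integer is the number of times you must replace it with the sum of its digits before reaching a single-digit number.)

957177 → 36 → 9 (2 steps)

2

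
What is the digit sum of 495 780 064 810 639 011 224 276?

4+9+5+7+8+0+0+6+4+8+1+0+6+3+9+0+1+1+2+2+4+2+7+6 = 95

95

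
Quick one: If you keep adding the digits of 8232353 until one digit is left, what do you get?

8+2+3+2+3+5+3 = 26
2+6 = 8

8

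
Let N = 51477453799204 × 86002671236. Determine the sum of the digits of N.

110

51477453799204 × 86002671236 = 4427198535159320770496144
Sum of its 25 digits: 110.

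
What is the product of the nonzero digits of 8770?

392

8×7×7 = 392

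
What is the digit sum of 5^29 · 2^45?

5^29 · 2^45 = 6553600000000000000000000000000000
Sum of its 34 digits: 25.

25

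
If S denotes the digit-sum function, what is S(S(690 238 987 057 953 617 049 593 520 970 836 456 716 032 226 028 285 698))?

14

First digit sum: 257.
2+5+7 = 14.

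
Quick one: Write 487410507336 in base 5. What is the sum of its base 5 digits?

487410507336 in base 5 is 30441204042213321.
Digit sum: 3+0+4+4+1+2+0+4+0+4+2+2+1+3+3+2+1 = 36.

36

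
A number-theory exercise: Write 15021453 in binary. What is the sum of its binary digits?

13

15021453 in base 2 is 111001010011010110001101.
Digit sum: 1+1+1+0+0+1+0+1+0+0+1+1+0+1+0+1+1+0+0+0+1+1+0+1 = 13.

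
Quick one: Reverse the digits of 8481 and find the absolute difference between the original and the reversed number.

Reverse of 8481 is 1848.
|8481 − 1848| = 6633

6633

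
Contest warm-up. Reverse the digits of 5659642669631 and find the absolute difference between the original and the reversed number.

4289980200066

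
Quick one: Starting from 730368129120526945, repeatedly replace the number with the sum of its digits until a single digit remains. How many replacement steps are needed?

3

730368129120526945 → 73 → 10 → 1 (3 steps)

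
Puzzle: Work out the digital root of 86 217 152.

5

8+6+2+1+7+1+5+2 = 32
3+2 = 5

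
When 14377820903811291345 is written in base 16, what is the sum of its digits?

150

14377820903811291345 in base 16 is C78847EF5FDB98D1.
Digit sum: 12+7+8+8+4+7+14+15+5+15+13+11+9+8+13+1 = 150.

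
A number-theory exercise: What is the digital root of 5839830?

5+8+3+9+8+3+0 = 36
3+6 = 9

9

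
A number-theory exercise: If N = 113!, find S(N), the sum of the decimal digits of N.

666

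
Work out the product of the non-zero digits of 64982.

3456

6×4×9×8×2 = 3456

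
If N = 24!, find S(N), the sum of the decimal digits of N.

24! = 620448401733239439360000
Sum of its 24 digits: 81.

81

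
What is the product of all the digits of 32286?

3×2×2×8×6 = 576

576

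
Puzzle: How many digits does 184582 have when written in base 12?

5

184582 in base 12 is 8A99A, which has 5 digits.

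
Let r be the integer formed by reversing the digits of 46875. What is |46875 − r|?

Reverse of 46875 is 57864.
|46875 − 57864| = 10989

10989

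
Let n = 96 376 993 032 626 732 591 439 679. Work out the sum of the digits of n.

9+6+3+7+6+9+9+3+0+3+2+6+2+6+7+3+2+5+9+1+4+3+9+6+7+9 = 136

136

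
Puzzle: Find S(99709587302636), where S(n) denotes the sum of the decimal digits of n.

9+9+7+0+9+5+8+7+3+0+2+6+3+6 = 74

74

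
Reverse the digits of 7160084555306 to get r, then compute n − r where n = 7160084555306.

1124529754689

Reverse of 7160084555306 is 6035554800617.
7160084555306 − 6035554800617 = 1124529754689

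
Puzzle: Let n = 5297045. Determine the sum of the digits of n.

32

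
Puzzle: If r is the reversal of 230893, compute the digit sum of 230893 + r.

32

Reversal of 230893 is 398032; 230893 + 398032 = 628925.
Digit sum of 628925: 6+2+8+9+2+5 = 32.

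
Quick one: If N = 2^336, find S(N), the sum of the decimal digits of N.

469

2^336 = 139984046386112763159840142535527767382602843577165595931249318810236991948760059086304843329475444736
Sum of its 102 digits: 469.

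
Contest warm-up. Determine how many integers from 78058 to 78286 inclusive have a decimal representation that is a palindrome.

2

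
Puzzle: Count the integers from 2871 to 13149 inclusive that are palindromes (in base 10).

The integers in [2871, 13149] that are palindromes (in base 10): 2882, 2992, 3003, 3113, 3223, 3333, …, 13031, 13131.
104 qualify.

104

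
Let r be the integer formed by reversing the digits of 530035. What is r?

530035

Reversing 530035 gives 530035.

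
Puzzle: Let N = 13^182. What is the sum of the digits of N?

934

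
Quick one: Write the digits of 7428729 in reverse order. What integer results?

Reversing 7428729 gives 9278247.

9278247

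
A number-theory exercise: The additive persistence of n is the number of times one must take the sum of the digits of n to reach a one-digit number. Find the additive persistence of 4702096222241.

2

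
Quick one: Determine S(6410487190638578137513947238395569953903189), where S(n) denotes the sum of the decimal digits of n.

6+4+1+0+4+8+7+1+9+0+6+3+8+5+7+8+1+3+7+5+1+3+9+4+7+2+3+8+3+9+5+5+6+9+9+5+3+9+0+3+1+8+9 = 214

214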